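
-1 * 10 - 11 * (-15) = 155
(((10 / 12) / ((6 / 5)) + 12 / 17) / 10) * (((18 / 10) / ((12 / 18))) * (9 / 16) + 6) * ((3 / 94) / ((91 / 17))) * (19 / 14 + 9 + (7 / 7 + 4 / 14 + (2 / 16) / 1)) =226469963 / 3065753600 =0.07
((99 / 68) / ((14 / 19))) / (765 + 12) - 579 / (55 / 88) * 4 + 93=-4453754649 / 1232840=-3612.60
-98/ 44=-2.23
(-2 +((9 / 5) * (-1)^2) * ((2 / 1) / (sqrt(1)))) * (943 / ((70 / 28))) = 15088 / 25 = 603.52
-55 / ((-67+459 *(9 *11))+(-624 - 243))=-55 / 44507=-0.00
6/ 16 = 3/ 8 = 0.38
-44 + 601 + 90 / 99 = 6137 / 11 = 557.91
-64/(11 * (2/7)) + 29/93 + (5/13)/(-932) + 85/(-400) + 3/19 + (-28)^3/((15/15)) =-103488048361781/4709973840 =-21972.11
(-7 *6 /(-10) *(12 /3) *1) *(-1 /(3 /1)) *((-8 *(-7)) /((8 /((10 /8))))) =-49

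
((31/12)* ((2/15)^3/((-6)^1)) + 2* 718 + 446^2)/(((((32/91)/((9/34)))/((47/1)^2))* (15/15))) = 1223339713916411/3672000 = 333153516.86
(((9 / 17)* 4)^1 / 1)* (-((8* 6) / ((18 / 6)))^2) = -9216 / 17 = -542.12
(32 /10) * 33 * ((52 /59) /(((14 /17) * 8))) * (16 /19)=466752 /39235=11.90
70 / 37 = 1.89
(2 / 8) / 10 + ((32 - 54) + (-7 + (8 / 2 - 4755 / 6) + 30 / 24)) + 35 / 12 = -97597 / 120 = -813.31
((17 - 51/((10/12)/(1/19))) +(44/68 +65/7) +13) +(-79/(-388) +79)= 508444043/4386340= 115.92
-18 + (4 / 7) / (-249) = -31378 / 1743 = -18.00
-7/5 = -1.40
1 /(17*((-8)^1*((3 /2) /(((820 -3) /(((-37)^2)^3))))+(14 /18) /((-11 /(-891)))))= -817 /523407312429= -0.00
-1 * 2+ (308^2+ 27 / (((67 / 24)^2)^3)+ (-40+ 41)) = 8581158667478199 / 90458382169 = 94863.06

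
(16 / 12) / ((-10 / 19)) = -38 / 15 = -2.53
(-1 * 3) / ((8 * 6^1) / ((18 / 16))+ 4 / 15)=-45 / 644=-0.07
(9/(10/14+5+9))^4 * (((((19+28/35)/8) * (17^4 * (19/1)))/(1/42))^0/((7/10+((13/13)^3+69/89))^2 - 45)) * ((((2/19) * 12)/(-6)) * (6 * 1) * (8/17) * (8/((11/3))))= 57498257240524800/12313230359367199163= 0.00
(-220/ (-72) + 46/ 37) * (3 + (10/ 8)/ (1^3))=48671/ 2664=18.27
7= 7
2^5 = 32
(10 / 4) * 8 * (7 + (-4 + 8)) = 220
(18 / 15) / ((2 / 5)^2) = 15 / 2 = 7.50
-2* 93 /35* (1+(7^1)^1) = -1488 /35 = -42.51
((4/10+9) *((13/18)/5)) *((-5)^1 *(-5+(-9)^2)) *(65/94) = -3211/9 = -356.78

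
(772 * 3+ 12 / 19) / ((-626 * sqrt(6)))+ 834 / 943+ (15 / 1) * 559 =7907889 / 943 - 3668 * sqrt(6) / 5947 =8384.37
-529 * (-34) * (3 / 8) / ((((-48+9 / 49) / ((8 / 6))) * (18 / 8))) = -1762628 / 21087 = -83.59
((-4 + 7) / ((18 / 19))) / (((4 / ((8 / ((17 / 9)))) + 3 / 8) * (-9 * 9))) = -4 / 135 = -0.03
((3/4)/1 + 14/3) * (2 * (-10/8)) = -325/24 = -13.54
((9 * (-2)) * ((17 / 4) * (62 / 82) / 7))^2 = 22496049 / 329476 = 68.28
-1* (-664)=664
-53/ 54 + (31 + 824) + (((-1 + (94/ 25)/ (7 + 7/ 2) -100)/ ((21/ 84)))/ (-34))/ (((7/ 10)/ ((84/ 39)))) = 371932051/ 417690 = 890.45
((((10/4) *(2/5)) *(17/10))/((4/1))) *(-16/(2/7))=-119/5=-23.80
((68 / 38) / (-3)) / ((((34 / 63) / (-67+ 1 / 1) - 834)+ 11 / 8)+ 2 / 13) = 2450448 / 3419911669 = 0.00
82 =82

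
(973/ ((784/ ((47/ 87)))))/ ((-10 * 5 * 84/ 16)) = -6533/ 2557800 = -0.00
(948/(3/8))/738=1264/369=3.43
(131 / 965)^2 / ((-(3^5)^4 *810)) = -17161 / 2630054451095192250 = -0.00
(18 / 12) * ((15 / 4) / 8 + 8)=12.70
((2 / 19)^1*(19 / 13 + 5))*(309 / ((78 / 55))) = 475860 / 3211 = 148.20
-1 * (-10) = 10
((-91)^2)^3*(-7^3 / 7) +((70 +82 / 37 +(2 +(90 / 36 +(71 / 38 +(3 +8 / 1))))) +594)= -19561392124575767 / 703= -27825593349325.42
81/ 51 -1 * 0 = 27/ 17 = 1.59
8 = 8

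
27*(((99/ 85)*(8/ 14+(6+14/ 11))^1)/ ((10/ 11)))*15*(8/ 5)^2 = 154991232/ 14875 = 10419.58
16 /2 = 8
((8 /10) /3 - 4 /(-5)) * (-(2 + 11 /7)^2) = -2000 /147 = -13.61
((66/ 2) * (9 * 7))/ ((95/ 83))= 172557/ 95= 1816.39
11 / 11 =1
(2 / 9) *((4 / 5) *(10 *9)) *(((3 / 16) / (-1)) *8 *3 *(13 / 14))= -468 / 7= -66.86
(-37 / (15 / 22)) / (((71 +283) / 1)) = -407 / 2655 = -0.15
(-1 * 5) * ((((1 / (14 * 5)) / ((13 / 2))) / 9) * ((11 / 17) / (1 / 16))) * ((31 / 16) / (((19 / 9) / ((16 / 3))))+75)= -89056 / 88179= -1.01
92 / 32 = 23 / 8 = 2.88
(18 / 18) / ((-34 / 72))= -2.12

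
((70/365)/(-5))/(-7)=2/365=0.01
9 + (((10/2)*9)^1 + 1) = 55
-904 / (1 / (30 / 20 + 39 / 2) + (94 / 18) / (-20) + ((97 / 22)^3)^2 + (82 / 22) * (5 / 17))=-0.12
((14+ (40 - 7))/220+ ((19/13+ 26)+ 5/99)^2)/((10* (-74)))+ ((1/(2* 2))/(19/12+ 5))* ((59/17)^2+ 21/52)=-308052436713383/559685097457200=-0.55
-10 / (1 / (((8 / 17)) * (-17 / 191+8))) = -120880 / 3247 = -37.23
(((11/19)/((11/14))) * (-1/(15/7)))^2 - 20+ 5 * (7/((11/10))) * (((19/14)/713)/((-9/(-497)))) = -3511684151/212349225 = -16.54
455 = 455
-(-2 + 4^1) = -2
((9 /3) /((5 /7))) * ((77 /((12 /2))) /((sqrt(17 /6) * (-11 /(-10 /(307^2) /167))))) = 49 * sqrt(102) /267572911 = 0.00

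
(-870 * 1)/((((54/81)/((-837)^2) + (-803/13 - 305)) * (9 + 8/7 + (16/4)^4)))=0.01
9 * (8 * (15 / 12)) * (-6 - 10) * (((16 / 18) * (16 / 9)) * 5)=-102400 / 9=-11377.78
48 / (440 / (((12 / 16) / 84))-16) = 3 / 3079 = 0.00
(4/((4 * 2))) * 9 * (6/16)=27/16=1.69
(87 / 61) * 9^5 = 5137263 / 61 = 84217.43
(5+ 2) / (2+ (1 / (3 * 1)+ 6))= 0.84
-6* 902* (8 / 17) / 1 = -43296 / 17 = -2546.82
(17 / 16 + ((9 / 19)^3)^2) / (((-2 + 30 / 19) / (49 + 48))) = -78403454201 / 316940672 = -247.38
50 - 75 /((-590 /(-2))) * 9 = 2815 /59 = 47.71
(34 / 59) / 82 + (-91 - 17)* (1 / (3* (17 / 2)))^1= -173879 / 41123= -4.23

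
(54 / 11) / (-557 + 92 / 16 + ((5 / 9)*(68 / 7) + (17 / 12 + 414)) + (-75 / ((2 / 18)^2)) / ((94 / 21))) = -159894 / 48453185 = -0.00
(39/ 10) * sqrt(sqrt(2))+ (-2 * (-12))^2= 39 * 2^(1/ 4)/ 10+ 576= 580.64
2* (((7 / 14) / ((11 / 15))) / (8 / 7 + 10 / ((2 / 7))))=105 / 2783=0.04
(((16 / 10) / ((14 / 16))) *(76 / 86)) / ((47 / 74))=2.54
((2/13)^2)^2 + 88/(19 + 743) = 1262780/10881741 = 0.12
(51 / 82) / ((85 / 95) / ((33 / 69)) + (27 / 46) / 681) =55650639 / 167472823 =0.33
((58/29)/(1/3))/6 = 1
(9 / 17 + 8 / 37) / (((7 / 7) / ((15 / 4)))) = 7035 / 2516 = 2.80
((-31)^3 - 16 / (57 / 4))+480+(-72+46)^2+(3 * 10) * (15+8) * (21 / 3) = -1356949 / 57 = -23806.12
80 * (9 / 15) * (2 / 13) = 7.38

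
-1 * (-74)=74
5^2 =25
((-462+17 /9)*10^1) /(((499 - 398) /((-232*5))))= 475600 /9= 52844.44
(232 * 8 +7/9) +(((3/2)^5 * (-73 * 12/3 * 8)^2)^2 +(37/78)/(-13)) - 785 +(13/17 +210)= 88799817947698580539/51714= 1717133038397698.51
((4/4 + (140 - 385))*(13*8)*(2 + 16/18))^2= 435304370176/81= 5374128026.86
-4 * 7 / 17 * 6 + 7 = -49 / 17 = -2.88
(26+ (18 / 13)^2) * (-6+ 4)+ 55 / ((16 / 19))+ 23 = 32.48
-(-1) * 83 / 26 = 83 / 26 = 3.19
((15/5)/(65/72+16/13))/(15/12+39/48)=14976/21967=0.68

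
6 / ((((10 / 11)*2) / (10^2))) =330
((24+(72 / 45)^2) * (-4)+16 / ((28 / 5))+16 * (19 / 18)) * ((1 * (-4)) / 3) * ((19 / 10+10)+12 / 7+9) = 431297848 / 165375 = 2608.00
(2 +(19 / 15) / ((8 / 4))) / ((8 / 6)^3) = 711 / 640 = 1.11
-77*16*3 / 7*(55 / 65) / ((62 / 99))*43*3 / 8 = -4635873 / 403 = -11503.41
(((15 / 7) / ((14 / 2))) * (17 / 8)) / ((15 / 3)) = 51 / 392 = 0.13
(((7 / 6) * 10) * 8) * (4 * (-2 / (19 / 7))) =-15680 / 57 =-275.09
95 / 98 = 0.97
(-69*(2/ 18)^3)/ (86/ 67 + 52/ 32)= -0.03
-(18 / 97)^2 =-324 / 9409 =-0.03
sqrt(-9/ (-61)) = 3*sqrt(61)/ 61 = 0.38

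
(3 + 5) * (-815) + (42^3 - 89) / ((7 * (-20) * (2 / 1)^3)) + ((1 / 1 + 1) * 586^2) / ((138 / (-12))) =-1708071257 / 25760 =-66307.11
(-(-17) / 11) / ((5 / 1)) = 17 / 55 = 0.31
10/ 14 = 5/ 7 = 0.71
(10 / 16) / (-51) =-5 / 408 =-0.01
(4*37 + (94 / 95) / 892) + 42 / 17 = 108383259 / 720290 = 150.47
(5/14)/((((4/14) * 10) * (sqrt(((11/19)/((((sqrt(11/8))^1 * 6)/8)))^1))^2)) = 57 * sqrt(22)/1408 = 0.19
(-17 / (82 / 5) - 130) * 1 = -10745 / 82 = -131.04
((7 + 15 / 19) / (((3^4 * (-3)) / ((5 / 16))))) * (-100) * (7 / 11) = 32375 / 50787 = 0.64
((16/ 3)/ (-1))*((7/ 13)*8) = -896/ 39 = -22.97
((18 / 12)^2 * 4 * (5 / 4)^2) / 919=0.02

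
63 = 63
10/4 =5/2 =2.50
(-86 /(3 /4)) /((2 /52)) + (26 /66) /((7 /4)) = -688636 /231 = -2981.11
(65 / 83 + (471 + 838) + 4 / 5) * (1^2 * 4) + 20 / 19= 5243.39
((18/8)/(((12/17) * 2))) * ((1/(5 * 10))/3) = 17/1600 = 0.01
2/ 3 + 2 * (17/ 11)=124/ 33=3.76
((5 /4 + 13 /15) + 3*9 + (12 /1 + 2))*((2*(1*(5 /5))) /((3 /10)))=2587 /9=287.44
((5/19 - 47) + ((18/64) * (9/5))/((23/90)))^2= 97927062489/48888064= 2003.09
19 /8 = 2.38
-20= -20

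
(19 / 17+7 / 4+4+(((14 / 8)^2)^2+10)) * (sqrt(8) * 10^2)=7423.65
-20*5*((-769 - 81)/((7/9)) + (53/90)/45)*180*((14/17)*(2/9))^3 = 3886398261760/32234193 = 120567.57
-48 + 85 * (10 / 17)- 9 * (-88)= 794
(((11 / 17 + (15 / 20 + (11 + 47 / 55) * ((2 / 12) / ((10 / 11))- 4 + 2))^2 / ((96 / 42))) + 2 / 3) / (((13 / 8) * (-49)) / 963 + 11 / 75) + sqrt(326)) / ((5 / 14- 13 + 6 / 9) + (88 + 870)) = 42 * sqrt(326) / 39733 + 1266827857065057 / 402867365705200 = 3.16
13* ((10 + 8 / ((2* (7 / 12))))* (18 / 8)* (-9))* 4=-124254 / 7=-17750.57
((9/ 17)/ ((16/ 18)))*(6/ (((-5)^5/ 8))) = -486/ 53125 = -0.01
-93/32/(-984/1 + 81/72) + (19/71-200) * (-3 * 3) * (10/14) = 6690327587/5210548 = 1284.00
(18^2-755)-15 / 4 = -434.75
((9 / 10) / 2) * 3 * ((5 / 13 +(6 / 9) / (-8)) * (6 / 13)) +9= 62109 / 6760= 9.19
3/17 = 0.18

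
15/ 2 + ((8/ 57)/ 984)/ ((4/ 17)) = 210347/ 28044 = 7.50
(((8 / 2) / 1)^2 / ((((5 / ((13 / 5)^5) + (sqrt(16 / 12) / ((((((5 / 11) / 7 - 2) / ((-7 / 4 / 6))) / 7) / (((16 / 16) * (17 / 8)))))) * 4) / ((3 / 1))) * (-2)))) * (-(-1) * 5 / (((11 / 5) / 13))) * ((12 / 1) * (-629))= -13103265978580658400000000 / 6238648101314158221659 + 169239046096336467211833600 * sqrt(3) / 567149827392196201969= 514748.32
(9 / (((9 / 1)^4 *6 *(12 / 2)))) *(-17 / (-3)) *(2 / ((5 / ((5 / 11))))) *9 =17 / 48114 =0.00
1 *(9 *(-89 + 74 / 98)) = -794.20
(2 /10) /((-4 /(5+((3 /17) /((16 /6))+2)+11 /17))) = -1049 /2720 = -0.39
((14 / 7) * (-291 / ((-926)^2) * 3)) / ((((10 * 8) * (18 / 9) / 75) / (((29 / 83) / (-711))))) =0.00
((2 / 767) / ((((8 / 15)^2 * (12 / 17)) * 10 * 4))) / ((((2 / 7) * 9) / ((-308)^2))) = 11.98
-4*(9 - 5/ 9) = -304/ 9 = -33.78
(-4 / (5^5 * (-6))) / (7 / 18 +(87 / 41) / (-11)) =5412 / 4971875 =0.00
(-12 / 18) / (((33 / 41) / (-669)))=18286 / 33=554.12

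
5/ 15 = 1/ 3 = 0.33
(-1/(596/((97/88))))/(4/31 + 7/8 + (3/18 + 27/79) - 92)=712659/34868053220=0.00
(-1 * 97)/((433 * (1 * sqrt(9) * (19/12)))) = -388/8227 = -0.05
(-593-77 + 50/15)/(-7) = 2000/21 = 95.24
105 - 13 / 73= 7652 / 73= 104.82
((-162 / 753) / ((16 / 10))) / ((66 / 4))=-0.01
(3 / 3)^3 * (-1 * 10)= -10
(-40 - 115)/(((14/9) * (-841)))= 1395/11774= 0.12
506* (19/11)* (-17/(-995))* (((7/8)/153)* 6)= 3059/5970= 0.51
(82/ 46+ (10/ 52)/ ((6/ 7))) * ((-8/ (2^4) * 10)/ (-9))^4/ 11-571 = -147855691283/ 258949548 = -570.98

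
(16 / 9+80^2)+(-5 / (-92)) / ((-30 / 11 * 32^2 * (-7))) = 6401.78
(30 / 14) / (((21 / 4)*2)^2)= 20 / 1029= 0.02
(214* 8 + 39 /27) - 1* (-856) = 23125 /9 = 2569.44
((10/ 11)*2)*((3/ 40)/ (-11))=-3/ 242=-0.01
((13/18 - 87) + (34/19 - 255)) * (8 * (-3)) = 464420/57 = 8147.72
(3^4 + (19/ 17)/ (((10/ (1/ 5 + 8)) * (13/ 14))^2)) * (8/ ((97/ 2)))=13.50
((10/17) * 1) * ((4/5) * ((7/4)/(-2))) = -7/17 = -0.41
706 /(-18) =-353 /9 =-39.22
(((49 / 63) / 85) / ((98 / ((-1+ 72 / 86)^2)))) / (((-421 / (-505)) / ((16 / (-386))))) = -2828 / 22986229941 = -0.00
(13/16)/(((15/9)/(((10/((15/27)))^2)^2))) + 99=256374/5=51274.80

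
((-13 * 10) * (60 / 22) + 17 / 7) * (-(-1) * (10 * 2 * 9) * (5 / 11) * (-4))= 97606800 / 847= 115238.25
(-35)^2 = 1225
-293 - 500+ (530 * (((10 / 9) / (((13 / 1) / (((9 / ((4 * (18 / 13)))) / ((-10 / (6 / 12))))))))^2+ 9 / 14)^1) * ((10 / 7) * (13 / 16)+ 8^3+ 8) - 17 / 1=718439431615 / 4064256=176770.22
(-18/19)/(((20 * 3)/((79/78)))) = -79/4940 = -0.02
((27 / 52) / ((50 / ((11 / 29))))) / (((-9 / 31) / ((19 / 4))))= -19437 / 301600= -0.06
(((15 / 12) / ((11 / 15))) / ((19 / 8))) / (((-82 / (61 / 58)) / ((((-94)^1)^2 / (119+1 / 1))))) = -673745 / 994004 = -0.68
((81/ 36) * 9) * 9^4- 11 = 531397/ 4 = 132849.25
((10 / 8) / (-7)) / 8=-0.02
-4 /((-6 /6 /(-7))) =-28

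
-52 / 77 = -0.68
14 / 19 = 0.74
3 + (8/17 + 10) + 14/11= 2757/187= 14.74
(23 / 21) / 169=23 / 3549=0.01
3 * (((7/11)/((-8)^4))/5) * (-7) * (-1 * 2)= 0.00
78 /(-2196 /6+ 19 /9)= -702 /3275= -0.21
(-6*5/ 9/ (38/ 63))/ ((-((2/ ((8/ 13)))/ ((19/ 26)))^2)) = 7980/ 28561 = 0.28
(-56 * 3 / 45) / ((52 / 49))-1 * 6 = -1856 / 195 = -9.52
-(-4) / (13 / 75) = 23.08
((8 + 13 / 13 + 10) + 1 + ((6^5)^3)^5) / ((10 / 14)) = 160857686692659385509262775337714067335133797712347248197772 / 5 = 32171537338531877101852560000000000000000000000000000000000.00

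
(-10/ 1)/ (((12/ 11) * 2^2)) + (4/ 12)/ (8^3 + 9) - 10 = -51229/ 4168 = -12.29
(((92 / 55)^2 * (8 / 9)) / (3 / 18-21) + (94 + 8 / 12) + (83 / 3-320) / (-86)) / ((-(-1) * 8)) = 9555294161 / 780450000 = 12.24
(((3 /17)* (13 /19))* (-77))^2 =9018009 /104329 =86.44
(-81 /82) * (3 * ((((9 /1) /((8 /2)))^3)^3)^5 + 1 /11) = -23329846617498455414680848644757094446759855321 /1116621915435413007959010050048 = -20893237267693486.14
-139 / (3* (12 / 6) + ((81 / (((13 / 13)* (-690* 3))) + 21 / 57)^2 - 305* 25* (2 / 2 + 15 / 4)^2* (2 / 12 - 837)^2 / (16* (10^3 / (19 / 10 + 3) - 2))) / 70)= 4239172712388096000 / 16233851120562236777657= 0.00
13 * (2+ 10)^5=3234816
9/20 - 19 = -371/20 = -18.55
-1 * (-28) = 28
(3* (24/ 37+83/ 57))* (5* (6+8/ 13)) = 1908770/ 9139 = 208.86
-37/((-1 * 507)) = 37/507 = 0.07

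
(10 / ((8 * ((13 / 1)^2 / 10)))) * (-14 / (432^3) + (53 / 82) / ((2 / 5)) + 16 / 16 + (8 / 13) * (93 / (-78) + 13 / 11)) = 200430999384875 / 1038487304245248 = 0.19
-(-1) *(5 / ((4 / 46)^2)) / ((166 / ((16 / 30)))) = 529 / 249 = 2.12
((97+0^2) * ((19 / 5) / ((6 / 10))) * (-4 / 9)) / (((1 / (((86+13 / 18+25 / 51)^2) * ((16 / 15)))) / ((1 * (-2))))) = 42002469467744 / 9480645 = 4430338.81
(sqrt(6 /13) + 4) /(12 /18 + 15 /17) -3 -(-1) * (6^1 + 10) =51 * sqrt(78) /1027 + 1231 /79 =16.02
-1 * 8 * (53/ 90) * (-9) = 212/ 5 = 42.40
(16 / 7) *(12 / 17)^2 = 2304 / 2023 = 1.14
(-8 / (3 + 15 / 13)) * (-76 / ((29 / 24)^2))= 252928 / 2523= 100.25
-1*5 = -5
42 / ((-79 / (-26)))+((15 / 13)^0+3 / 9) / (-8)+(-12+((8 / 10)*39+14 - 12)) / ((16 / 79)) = 1121779 / 9480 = 118.33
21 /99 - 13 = -422 /33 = -12.79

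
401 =401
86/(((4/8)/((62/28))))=2666/7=380.86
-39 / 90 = -13 / 30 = -0.43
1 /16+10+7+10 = 433 /16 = 27.06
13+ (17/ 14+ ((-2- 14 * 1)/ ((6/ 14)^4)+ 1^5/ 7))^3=-105766402.44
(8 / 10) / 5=4 / 25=0.16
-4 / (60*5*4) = -1 / 300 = -0.00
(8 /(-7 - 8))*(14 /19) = -112 /285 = -0.39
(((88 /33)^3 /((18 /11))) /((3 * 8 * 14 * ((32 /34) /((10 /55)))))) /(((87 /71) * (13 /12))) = 9656 /1923831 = 0.01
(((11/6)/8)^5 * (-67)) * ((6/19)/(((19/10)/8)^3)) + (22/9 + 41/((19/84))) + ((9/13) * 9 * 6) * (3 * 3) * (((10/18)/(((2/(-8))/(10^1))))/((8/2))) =-29624061795049/17565185664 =-1686.52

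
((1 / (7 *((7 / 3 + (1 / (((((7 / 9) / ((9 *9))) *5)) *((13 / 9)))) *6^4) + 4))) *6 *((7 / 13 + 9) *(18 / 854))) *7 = 100440 / 1556586593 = 0.00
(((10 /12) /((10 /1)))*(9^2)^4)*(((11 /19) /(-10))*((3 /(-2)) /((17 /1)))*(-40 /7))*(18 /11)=-387420489 /2261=-171349.18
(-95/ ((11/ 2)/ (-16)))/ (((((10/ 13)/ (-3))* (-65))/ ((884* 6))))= 4837248/ 55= 87949.96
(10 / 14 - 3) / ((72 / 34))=-68 / 63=-1.08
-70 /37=-1.89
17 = 17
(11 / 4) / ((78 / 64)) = 88 / 39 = 2.26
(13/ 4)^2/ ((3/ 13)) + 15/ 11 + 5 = 27527/ 528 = 52.13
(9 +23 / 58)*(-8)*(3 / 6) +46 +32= 1172 / 29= 40.41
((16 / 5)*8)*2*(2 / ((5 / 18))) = 9216 / 25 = 368.64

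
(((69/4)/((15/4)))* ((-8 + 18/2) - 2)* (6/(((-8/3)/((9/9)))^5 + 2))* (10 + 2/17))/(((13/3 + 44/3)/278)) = 801730872/26067715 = 30.76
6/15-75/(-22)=419/110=3.81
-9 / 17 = -0.53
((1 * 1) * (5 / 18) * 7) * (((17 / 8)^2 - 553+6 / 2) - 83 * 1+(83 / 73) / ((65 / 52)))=-102621029 / 84096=-1220.28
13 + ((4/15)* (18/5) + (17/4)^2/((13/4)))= 25373/1300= 19.52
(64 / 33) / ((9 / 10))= 640 / 297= 2.15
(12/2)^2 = 36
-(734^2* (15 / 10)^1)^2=-653080561956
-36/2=-18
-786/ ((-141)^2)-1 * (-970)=6427928/ 6627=969.96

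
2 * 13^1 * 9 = 234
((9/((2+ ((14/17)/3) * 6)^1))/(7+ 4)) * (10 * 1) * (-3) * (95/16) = -218025/5456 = -39.96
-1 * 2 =-2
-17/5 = -3.40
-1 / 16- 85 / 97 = -1457 / 1552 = -0.94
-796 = -796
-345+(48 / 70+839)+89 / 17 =297453 / 595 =499.92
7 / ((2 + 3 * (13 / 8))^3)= 3584 / 166375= 0.02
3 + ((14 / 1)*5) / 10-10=0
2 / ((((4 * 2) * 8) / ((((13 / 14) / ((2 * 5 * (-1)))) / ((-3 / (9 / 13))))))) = 3 / 4480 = 0.00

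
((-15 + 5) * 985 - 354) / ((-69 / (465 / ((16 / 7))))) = 2767835 / 92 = 30085.16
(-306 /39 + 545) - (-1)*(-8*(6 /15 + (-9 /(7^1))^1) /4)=245211 /455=538.93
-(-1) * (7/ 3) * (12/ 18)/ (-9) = -14/ 81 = -0.17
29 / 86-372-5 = -32393 / 86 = -376.66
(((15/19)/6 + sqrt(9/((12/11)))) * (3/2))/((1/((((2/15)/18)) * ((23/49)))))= 0.02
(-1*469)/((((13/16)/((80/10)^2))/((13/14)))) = -34304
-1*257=-257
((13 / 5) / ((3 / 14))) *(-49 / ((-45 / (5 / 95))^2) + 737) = 98055298432 / 10965375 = 8942.27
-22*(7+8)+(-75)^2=5295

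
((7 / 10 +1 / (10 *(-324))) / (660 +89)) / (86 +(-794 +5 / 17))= -38539 / 29196349560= -0.00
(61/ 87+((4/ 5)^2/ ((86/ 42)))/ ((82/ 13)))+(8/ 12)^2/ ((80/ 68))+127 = 1473935569/ 11503575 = 128.13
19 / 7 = 2.71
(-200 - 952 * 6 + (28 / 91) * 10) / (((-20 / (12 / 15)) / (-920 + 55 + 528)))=-79652.28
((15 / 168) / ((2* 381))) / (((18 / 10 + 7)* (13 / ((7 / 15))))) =5 / 10460736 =0.00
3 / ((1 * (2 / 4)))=6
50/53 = 0.94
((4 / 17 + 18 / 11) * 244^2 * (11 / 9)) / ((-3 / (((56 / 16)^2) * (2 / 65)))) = -102104240 / 5967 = -17111.49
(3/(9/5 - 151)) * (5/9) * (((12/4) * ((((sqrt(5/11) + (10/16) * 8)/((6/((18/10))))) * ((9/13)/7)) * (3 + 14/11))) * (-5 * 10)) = 158625 * sqrt(55)/8214206 + 793125/746746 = 1.21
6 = 6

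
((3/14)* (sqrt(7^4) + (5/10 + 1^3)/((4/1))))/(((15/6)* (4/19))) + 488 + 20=118295/224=528.10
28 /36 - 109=-108.22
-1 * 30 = -30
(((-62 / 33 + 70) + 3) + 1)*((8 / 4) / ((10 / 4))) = 1904 / 33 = 57.70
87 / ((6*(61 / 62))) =899 / 61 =14.74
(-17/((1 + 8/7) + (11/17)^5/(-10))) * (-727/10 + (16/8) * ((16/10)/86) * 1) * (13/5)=13726045849971/9109601299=1506.77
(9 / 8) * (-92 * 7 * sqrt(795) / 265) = -1449 * sqrt(795) / 530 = -77.09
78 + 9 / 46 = 78.20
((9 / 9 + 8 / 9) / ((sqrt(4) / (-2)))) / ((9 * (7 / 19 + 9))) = -323 / 14418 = -0.02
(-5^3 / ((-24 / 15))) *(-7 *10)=-21875 / 4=-5468.75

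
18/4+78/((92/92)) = 165/2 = 82.50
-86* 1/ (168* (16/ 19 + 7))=-817/ 12516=-0.07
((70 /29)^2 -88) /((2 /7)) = -241878 /841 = -287.61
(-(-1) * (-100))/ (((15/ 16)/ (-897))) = 95680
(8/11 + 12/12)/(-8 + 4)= -19/44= -0.43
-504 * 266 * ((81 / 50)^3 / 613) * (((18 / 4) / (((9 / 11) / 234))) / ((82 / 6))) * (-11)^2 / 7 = -594380255943474 / 392703125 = -1513561.31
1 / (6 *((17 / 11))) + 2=215 / 102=2.11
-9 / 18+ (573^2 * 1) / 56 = 328301 / 56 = 5862.52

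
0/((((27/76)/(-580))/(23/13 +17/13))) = 0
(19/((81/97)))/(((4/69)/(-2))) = -42389/54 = -784.98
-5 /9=-0.56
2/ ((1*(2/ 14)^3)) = 686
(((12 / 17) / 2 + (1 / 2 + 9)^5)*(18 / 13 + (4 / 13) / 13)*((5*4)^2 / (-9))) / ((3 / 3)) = -7366428125 / 1521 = -4843148.01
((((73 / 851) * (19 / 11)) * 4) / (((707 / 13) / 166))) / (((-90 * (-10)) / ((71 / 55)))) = 212513366 / 81900559125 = 0.00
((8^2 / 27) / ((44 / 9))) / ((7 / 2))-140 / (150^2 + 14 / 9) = 3094694 / 23390367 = 0.13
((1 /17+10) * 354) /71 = 60534 /1207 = 50.15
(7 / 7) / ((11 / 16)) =16 / 11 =1.45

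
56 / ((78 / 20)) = 560 / 39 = 14.36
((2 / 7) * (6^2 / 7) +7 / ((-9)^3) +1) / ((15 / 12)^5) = 89974784 / 111628125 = 0.81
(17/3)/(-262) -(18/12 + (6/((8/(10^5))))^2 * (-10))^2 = -4973906249734725000003571/1572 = -3164062499831250000002.27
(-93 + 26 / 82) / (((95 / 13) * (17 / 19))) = -9880 / 697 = -14.18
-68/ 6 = -34/ 3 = -11.33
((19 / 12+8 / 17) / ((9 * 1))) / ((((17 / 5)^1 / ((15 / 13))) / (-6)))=-10475 / 22542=-0.46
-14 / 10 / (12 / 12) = -7 / 5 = -1.40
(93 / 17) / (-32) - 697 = -697.17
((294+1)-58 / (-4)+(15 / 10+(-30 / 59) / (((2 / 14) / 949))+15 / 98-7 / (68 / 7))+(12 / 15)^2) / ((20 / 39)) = -587809135563 / 98294000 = -5980.11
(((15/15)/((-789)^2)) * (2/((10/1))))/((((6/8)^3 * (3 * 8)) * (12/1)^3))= 0.00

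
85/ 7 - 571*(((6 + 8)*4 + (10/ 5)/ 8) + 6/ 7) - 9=-912941/ 28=-32605.04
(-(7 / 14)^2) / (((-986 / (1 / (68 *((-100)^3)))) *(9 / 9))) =-1 / 268192000000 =-0.00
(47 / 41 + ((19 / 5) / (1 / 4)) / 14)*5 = 3203 / 287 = 11.16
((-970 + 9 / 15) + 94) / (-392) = 4377 / 1960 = 2.23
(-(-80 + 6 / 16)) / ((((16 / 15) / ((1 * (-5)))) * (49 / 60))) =-14625 / 32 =-457.03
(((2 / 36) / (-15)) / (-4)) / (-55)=-0.00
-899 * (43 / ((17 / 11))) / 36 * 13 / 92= -5527951 / 56304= -98.18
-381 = -381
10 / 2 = 5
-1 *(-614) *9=5526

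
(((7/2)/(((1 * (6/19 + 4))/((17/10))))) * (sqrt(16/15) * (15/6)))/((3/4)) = 2261 * sqrt(15)/1845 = 4.75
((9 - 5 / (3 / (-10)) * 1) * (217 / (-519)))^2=279190681 / 2424249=115.17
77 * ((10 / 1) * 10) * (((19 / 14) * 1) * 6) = 62700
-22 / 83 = -0.27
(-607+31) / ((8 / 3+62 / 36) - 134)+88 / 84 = 269054 / 48993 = 5.49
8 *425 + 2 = 3402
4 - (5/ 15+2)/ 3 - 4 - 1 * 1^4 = -16/ 9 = -1.78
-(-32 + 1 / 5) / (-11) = -2.89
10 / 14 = 5 / 7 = 0.71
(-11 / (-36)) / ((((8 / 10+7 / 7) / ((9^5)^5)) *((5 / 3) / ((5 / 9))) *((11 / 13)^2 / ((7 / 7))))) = 2496394237035454475353335 / 44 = 56736232659896692621666.70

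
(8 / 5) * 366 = 585.60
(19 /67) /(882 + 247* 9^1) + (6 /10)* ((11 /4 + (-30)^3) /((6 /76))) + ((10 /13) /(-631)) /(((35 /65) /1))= -377074294553983 /1837781190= -205179.10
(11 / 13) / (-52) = -11 / 676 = -0.02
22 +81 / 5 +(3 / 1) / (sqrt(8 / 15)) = 3*sqrt(30) / 4 +191 / 5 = 42.31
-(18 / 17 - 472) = 8006 / 17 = 470.94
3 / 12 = 1 / 4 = 0.25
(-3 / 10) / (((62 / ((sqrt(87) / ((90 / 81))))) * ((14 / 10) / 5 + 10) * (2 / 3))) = -81 * sqrt(87) / 127472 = -0.01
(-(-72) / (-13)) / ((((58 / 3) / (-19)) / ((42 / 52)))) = 21546 / 4901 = 4.40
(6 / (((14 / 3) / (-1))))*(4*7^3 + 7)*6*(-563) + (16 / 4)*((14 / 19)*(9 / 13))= 5989196.04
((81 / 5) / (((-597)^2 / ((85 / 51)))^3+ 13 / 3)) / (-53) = -6075 / 194359993226485899322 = -0.00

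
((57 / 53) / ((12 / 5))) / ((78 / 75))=2375 / 5512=0.43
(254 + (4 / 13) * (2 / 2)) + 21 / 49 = 23181 / 91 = 254.74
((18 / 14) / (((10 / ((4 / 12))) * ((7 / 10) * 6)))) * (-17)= -0.17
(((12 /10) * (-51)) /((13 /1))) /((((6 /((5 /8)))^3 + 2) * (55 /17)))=-13005 /7925203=-0.00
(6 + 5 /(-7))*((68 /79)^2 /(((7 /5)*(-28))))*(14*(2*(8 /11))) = -6843520 /3363899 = -2.03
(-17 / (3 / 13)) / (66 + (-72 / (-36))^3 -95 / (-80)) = -3536 / 3609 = -0.98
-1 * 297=-297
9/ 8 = 1.12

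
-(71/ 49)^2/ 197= -5041/ 472997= -0.01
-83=-83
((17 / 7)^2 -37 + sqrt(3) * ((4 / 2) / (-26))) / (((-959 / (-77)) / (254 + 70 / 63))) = -1832864 / 2877 -25256 * sqrt(3) / 16029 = -639.80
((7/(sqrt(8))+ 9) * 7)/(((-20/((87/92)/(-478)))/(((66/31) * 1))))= 140679 * sqrt(2)/54530240+ 180873/13632560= 0.02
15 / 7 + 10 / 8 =95 / 28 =3.39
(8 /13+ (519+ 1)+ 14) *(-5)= -34750 /13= -2673.08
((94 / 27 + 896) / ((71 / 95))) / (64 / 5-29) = -11535850 / 155277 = -74.29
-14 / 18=-7 / 9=-0.78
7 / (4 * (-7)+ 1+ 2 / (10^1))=-35 / 134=-0.26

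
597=597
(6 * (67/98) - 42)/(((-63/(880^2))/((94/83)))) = 45059238400/85407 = 527582.50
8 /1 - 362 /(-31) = 610 /31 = 19.68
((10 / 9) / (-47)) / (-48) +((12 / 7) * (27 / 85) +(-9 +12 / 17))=-7.75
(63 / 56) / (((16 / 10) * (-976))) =-45 / 62464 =-0.00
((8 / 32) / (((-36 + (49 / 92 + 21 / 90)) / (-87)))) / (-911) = -30015 / 44295553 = -0.00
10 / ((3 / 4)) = 13.33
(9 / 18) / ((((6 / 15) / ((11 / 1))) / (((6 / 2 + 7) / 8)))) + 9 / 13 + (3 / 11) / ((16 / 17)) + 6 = 13825 / 572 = 24.17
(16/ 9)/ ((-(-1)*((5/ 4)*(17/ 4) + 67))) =256/ 10413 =0.02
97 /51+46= 47.90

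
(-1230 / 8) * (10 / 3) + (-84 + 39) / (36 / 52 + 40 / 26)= -30895 / 58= -532.67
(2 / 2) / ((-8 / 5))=-5 / 8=-0.62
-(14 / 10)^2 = -49 / 25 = -1.96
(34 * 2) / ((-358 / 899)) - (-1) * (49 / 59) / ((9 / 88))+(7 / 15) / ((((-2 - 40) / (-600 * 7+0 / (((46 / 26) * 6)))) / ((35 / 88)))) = -301279681 / 2091078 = -144.08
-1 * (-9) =9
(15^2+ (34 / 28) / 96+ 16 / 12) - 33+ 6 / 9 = 260753 / 1344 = 194.01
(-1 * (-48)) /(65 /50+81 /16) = 3840 /509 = 7.54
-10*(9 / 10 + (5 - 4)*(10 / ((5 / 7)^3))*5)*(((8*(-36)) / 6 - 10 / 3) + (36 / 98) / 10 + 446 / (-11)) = 1025451883 / 8085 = 126833.88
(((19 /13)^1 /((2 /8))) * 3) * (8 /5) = 1824 /65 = 28.06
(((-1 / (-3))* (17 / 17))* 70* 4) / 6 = 140 / 9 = 15.56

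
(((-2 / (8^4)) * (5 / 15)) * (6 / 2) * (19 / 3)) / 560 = -19 / 3440640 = -0.00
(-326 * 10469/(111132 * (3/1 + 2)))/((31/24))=-6825788/1435455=-4.76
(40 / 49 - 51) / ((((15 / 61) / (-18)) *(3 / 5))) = 299998 / 49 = 6122.41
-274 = -274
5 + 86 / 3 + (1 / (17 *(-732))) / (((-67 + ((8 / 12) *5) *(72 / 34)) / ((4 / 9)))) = 56502532 / 1678293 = 33.67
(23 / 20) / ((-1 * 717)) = -23 / 14340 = -0.00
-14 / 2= -7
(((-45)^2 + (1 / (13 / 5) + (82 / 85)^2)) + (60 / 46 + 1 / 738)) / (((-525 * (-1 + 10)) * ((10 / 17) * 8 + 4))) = -461800221509 / 9368756865000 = -0.05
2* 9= 18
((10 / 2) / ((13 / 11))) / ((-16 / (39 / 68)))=-165 / 1088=-0.15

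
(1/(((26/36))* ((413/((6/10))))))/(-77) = -54/2067065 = -0.00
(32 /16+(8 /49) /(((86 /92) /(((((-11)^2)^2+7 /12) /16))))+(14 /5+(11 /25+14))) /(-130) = -113188529 /82173000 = -1.38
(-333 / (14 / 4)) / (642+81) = -222 / 1687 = -0.13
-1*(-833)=833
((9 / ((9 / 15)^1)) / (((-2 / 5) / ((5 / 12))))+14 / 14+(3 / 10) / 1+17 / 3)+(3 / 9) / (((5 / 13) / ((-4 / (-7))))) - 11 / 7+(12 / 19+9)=-1643 / 15960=-0.10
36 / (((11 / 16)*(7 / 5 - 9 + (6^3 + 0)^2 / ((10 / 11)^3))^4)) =8789062500 / 2494838102381144870211238091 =0.00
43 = 43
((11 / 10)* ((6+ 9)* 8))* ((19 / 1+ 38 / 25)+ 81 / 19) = 1553904 / 475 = 3271.38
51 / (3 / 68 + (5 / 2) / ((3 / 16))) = 10404 / 2729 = 3.81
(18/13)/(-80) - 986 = -512729/520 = -986.02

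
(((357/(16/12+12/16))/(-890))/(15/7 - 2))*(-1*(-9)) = -134946/11125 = -12.13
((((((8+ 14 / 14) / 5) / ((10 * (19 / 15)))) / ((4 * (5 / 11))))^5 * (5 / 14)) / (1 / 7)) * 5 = 2310905821257 / 63388134400000000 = 0.00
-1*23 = -23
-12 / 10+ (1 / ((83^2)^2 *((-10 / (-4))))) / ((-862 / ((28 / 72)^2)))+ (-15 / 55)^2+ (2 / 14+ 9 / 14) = -9539954845075201 / 28066487508661140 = -0.34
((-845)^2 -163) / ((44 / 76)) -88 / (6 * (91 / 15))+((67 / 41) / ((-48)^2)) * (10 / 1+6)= 7287100497179 / 5909904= 1233031.96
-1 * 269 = -269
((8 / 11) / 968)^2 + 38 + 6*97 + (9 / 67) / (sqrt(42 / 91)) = 3*sqrt(78) / 134 + 1098367821 / 1771561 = 620.20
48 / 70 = 24 / 35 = 0.69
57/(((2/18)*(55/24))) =223.85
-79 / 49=-1.61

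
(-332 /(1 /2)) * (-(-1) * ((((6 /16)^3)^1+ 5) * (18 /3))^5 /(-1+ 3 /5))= 42510545572.86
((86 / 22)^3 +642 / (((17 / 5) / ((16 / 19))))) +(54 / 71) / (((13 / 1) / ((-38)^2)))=120322666171 / 396809699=303.23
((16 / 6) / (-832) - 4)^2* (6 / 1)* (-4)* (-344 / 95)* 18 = 402480258 / 16055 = 25068.84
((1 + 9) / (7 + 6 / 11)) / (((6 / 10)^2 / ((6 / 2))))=2750 / 249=11.04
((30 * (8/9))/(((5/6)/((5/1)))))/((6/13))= 1040/3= 346.67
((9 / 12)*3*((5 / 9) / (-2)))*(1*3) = -15 / 8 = -1.88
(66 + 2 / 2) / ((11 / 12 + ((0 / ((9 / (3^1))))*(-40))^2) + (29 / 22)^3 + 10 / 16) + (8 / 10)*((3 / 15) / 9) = 241022728 / 13771575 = 17.50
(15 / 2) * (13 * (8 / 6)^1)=130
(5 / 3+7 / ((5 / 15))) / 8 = 17 / 6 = 2.83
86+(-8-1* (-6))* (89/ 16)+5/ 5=607/ 8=75.88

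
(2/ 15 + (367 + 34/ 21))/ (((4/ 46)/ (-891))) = -264489489/ 70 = -3778421.27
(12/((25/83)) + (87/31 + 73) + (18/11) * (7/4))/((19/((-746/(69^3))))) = -753682681/53210245275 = -0.01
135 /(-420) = -9 /28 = -0.32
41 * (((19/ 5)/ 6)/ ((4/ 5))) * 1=779/ 24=32.46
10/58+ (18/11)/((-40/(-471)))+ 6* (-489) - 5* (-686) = 3288511/6380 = 515.44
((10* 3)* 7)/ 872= 105/ 436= 0.24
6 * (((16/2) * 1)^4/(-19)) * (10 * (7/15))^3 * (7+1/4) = -162971648/171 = -953050.57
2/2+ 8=9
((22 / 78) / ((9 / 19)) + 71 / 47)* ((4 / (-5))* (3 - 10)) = 972832 / 82485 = 11.79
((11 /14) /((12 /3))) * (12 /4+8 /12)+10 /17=3737 /2856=1.31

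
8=8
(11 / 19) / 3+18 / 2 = 524 / 57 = 9.19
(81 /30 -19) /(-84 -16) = 163 /1000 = 0.16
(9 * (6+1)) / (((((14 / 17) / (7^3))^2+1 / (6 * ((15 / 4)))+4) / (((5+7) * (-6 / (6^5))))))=-72858345 / 505151912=-0.14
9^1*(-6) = -54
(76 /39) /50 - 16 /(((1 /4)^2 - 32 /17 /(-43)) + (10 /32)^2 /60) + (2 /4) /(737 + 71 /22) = -114068255794079 /769476753825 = -148.24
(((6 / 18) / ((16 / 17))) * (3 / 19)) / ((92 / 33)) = 561 / 27968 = 0.02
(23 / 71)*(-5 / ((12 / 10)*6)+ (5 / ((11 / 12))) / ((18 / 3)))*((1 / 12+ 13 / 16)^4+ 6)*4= 68951475635 / 37312856064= 1.85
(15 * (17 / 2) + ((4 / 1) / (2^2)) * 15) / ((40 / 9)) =513 / 16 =32.06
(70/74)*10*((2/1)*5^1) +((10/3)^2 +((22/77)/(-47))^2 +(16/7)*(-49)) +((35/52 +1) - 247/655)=-5.00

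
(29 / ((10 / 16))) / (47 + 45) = 58 / 115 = 0.50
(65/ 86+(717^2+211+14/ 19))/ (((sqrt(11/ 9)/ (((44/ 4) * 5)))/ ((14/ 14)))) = 12605529585 * sqrt(11)/ 1634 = 25586176.20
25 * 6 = 150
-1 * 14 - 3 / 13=-185 / 13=-14.23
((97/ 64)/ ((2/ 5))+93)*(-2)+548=22683/ 64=354.42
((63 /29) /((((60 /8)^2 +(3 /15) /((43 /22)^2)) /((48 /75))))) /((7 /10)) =2130048 /60379769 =0.04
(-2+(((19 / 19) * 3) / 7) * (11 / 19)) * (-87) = 20271 / 133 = 152.41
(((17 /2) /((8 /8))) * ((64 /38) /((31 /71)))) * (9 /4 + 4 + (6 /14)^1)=902836 /4123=218.98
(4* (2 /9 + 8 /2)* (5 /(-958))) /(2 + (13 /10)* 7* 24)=-0.00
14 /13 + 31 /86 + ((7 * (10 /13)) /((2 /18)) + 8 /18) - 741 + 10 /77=-535002179 /774774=-690.53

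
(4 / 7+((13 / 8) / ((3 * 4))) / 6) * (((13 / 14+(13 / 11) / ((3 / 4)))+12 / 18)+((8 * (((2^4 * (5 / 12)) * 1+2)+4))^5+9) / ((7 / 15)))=684015780825472175 / 50295168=13600029744.91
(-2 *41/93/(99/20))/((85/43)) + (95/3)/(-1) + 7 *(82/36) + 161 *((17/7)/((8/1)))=41399485/1252152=33.06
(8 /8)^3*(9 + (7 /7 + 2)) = 12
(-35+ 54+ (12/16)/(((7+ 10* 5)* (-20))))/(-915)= -28879/1390800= -0.02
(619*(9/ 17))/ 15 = 1857/ 85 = 21.85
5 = 5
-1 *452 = -452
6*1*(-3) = -18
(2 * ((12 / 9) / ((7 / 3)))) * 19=152 / 7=21.71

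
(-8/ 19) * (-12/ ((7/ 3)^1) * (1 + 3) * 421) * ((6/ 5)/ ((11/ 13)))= 37829376/ 7315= 5171.48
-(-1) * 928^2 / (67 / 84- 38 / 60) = 120565760 / 23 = 5241989.57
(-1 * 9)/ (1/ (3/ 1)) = -27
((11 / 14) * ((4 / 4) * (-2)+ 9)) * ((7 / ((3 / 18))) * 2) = 462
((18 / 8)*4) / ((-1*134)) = -9 / 134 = -0.07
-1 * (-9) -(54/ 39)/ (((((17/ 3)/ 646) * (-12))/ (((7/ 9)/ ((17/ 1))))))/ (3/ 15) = 12.01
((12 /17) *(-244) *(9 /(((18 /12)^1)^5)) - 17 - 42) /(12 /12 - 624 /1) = 40259 /95319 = 0.42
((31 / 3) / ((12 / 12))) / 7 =31 / 21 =1.48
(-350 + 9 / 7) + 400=359 / 7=51.29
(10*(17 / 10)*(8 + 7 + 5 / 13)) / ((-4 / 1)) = -65.38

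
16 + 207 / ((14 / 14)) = 223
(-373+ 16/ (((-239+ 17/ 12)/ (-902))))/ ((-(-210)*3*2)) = -0.25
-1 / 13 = -0.08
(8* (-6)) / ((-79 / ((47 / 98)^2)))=26508 / 189679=0.14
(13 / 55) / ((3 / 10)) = 26 / 33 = 0.79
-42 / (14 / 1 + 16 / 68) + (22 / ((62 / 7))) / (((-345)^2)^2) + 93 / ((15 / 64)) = 20929258333450442 / 53140231794375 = 393.85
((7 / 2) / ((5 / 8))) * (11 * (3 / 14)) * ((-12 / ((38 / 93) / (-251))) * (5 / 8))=2310957 / 38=60814.66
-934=-934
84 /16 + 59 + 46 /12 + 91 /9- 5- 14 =2131 /36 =59.19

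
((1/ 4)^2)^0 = 1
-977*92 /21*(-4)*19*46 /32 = 9819827 /21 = 467610.81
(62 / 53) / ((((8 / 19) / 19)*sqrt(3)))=30.48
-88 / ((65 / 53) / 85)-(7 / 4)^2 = -1269245 / 208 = -6102.14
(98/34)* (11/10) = 539/170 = 3.17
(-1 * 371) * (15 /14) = -397.50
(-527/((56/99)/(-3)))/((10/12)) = 469557/140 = 3353.98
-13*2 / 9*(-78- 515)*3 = 15418 / 3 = 5139.33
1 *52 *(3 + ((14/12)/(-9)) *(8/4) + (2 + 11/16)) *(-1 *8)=-60970/27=-2258.15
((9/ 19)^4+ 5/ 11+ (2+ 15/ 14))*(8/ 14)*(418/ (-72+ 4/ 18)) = -75996738/ 6385729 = -11.90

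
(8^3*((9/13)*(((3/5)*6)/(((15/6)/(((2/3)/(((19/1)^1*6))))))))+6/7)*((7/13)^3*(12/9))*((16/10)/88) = 10850168/746156125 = 0.01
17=17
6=6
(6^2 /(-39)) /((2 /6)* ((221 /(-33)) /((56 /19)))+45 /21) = -66528 /99853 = -0.67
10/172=5/86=0.06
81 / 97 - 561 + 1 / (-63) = -3423265 / 6111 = -560.18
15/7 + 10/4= 65/14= 4.64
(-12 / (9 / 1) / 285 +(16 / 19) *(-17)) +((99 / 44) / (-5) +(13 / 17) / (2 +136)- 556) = -570.76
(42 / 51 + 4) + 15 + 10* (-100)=-16663 / 17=-980.18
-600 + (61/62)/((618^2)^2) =-5426213034067139/9043688390112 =-600.00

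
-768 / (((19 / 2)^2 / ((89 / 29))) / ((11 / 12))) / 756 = -62656 / 1978641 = -0.03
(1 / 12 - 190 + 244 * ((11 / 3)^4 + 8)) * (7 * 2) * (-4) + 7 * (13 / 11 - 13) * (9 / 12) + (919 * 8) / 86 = -196811076227 / 76626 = -2568463.40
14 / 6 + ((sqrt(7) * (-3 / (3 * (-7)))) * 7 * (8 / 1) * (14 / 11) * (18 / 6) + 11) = 94.15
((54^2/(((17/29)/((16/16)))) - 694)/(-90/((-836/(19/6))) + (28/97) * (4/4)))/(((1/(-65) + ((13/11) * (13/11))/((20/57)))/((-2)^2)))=7816307168384/1139645371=6858.54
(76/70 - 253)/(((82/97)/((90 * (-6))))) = 46183446/287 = 160917.93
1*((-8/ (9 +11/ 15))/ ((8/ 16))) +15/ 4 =615/ 292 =2.11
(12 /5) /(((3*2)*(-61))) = -2 /305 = -0.01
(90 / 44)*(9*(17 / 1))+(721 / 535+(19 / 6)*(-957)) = -15984824 / 5885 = -2716.20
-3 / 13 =-0.23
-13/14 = -0.93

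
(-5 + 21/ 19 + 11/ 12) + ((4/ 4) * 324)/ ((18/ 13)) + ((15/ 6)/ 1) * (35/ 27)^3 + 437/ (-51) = 5795570719/ 25430436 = 227.90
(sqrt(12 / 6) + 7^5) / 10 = sqrt(2) / 10 + 16807 / 10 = 1680.84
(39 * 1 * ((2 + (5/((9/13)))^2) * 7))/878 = 399217/23706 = 16.84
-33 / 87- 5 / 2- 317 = -18553 / 58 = -319.88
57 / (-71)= -57 / 71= -0.80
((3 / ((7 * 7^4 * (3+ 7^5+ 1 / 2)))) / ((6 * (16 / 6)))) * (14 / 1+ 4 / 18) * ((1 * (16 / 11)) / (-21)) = -256 / 391592225871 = -0.00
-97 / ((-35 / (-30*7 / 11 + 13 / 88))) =-161699 / 3080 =-52.50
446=446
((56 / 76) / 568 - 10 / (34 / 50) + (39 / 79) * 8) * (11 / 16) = -857353365 / 115949248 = -7.39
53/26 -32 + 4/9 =-6907/234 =-29.52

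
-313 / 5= -62.60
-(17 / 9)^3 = -6.74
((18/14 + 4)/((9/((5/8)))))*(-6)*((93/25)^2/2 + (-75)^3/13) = 928931361/13000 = 71456.26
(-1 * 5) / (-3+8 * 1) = -1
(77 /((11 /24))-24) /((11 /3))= 432 /11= 39.27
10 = 10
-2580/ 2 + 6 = -1284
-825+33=-792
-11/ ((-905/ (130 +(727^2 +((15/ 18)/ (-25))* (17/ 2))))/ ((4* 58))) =20237055674/ 13575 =1490759.17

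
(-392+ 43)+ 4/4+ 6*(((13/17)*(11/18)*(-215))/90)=-325613/918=-354.70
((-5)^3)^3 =-1953125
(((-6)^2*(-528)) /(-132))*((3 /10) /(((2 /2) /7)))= 1512 /5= 302.40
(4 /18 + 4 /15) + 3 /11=377 /495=0.76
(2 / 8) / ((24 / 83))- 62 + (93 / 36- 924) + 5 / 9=-282815 / 288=-982.00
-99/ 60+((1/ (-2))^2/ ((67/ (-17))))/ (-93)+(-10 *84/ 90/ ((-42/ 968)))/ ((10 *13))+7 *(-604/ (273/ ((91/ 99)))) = -1141170607/ 80192970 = -14.23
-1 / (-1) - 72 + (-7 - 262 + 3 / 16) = -5437 / 16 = -339.81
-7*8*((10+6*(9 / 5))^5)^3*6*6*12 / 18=-2420468071401294679668710185107456 / 30517578125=-79313897763677624063384.29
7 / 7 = 1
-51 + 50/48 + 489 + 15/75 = 52709/120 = 439.24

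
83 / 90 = 0.92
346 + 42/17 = 5924/17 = 348.47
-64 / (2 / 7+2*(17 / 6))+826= 101906 / 125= 815.25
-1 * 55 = -55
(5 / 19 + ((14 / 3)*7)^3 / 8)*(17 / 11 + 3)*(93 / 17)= 203821900 / 1881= 108358.27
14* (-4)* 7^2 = -2744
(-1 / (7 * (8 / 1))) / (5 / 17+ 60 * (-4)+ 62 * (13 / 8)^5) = -34816 / 902346277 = -0.00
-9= -9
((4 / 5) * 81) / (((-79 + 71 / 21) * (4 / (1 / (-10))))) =1701 / 79400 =0.02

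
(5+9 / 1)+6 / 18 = 43 / 3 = 14.33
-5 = -5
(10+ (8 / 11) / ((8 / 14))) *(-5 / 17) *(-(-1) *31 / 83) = -19220 / 15521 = -1.24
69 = 69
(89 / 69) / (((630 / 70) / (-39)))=-1157 / 207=-5.59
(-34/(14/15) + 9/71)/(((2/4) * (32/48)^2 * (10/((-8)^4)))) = -166275072/2485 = -66911.50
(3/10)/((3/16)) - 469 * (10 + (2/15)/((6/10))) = -215668/45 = -4792.62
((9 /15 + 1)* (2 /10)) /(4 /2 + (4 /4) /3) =24 /175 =0.14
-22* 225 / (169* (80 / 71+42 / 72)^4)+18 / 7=-4549617665305758 / 5331175158255583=-0.85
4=4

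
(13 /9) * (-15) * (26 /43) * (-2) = 3380 /129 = 26.20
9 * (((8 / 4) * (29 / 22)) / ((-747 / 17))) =-493 / 913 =-0.54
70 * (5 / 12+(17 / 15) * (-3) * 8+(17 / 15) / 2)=-1835.17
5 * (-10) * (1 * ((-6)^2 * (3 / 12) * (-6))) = 2700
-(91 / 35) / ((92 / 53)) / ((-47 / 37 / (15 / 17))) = 76479 / 73508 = 1.04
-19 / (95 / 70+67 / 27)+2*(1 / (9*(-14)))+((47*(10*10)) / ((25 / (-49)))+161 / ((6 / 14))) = -808209656 / 91413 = -8841.30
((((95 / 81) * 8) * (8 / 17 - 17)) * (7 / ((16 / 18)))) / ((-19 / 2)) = 19670 / 153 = 128.56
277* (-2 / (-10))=277 / 5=55.40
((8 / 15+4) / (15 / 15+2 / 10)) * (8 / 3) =272 / 27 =10.07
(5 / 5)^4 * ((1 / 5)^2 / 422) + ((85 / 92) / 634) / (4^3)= 2314871 / 19691532800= 0.00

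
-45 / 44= -1.02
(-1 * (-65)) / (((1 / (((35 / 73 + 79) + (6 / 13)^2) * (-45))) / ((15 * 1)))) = -3318185250 / 949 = -3496507.11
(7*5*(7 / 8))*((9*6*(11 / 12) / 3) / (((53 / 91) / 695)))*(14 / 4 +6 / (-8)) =5624694075 / 3392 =1658223.49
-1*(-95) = 95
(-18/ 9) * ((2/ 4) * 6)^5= -486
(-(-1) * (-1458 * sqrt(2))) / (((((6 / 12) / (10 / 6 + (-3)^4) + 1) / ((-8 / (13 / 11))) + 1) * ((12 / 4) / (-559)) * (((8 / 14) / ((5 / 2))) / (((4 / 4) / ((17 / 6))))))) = 34585911360 * sqrt(2) / 70193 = 696819.70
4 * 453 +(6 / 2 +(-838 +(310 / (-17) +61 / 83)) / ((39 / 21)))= 24842768 / 18343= 1354.35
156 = 156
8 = 8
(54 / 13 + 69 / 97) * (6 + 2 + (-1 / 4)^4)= 12570615 / 322816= 38.94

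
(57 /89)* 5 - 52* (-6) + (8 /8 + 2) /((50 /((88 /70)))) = 24552249 /77875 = 315.28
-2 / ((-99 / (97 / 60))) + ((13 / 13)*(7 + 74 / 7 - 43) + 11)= -299291 / 20790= -14.40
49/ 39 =1.26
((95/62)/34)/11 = 95/23188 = 0.00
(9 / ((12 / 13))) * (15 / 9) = 65 / 4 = 16.25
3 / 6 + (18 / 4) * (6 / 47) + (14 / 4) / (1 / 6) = 2075 / 94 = 22.07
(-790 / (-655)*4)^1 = 4.82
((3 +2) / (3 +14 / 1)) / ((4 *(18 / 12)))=5 / 102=0.05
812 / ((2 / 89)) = 36134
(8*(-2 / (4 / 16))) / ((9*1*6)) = -32 / 27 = -1.19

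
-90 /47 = -1.91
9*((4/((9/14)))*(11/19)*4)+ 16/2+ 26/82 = 107503/779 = 138.00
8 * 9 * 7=504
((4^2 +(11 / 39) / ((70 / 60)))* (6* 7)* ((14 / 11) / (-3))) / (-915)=41384 / 130845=0.32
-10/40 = -1/4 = -0.25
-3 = -3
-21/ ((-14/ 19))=57/ 2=28.50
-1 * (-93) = 93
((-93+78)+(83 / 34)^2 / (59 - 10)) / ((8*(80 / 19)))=-16012649 / 36252160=-0.44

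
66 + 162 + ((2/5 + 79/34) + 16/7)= 277281/1190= 233.01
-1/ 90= -0.01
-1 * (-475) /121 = 475 /121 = 3.93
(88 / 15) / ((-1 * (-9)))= 88 / 135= 0.65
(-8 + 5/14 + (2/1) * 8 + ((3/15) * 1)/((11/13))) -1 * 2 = 5077/770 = 6.59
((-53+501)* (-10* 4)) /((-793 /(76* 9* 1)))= 12257280 /793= 15456.85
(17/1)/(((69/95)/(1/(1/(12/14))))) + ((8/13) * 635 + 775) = 2481945/2093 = 1185.83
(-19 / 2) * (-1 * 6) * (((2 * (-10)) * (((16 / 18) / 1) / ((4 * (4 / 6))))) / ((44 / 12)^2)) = -3420 / 121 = -28.26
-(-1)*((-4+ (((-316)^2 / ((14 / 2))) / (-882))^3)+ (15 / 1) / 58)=-7225108737303767 / 1706231211174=-4234.54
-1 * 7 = -7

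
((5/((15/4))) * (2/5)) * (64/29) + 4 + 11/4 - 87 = -137587/1740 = -79.07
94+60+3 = 157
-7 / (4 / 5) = -35 / 4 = -8.75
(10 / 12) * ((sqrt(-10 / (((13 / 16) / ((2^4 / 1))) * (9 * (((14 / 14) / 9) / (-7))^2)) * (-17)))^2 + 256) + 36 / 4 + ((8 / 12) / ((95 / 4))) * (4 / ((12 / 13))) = 13677000587 / 11115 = 1230499.38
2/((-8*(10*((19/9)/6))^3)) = -0.01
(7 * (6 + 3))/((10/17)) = 1071/10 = 107.10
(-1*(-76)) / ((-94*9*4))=-19 / 846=-0.02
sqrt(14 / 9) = sqrt(14) / 3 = 1.25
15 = 15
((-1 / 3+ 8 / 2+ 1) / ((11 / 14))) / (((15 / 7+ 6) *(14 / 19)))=98 / 99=0.99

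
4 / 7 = 0.57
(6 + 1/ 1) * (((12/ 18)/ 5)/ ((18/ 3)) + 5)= 1582/ 45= 35.16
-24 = -24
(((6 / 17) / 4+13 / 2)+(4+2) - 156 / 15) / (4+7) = 186 / 935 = 0.20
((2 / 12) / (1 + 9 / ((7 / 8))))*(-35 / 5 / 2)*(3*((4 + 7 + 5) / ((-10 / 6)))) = 588 / 395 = 1.49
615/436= 1.41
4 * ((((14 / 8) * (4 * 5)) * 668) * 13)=1215760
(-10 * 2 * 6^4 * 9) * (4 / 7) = -933120 / 7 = -133302.86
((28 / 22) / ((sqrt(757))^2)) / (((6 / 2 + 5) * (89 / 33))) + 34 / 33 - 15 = -124235119 / 8893236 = -13.97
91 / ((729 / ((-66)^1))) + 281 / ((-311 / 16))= -1715150 / 75573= -22.70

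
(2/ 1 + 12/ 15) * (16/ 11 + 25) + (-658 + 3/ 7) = -224647/ 385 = -583.50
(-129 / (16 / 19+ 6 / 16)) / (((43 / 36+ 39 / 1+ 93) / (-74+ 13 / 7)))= 71294688 / 1241905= 57.41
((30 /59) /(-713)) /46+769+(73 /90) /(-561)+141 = 44454470644057 /48851145090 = 910.00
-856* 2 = -1712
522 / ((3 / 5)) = 870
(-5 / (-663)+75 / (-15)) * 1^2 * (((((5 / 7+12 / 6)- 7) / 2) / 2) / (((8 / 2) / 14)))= 8275 / 442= 18.72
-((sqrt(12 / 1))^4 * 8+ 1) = -1153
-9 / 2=-4.50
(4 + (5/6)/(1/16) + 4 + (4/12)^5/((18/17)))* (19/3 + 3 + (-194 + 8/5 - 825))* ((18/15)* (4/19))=-5644911236/1038825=-5433.94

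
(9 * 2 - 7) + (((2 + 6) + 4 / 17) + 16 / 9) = 3215 / 153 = 21.01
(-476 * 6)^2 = 8156736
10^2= 100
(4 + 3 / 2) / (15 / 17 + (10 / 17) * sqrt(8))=-561 / 230 + 374 * sqrt(2) / 115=2.16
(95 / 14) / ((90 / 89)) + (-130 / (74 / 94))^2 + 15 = 27291.32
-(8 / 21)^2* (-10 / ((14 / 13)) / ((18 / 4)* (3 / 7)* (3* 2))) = 4160 / 35721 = 0.12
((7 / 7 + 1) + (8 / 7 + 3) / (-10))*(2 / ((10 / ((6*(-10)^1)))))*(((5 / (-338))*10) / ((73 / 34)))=113220 / 86359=1.31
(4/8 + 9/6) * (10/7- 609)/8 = -4253/28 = -151.89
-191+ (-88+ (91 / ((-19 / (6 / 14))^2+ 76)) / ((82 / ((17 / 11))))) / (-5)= -2873664921 / 16572446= -173.40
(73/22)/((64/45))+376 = 532693/1408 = 378.33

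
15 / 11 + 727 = 8012 / 11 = 728.36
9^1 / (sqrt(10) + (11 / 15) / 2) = -2970 / 8879 + 8100 *sqrt(10) / 8879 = 2.55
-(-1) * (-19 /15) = -1.27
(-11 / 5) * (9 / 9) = -11 / 5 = -2.20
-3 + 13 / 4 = 1 / 4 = 0.25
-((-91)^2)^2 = -68574961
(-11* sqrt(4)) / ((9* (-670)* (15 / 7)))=77 / 45225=0.00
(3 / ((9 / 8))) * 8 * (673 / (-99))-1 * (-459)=93251 / 297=313.98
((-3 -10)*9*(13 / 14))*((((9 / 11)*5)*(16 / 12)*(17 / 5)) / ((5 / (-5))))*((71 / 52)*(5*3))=6354855 / 154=41265.29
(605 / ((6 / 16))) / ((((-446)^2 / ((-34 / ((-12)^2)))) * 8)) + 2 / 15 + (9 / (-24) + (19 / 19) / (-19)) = -1202230799 / 4081756320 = -0.29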